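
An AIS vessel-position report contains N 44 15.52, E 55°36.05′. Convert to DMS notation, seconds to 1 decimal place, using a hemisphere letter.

44°15′31.2″ N, 55°36′3.0″ E

Lat: 15.52000′ → 15′ and 0.52000 × 60 = 31.200″
Lon: fractional minutes 0.05000 × 60 = 3.000″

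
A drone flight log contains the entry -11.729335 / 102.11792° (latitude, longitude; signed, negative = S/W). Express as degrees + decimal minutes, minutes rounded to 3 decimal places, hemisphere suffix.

11° 43.760′ S, 102° 7.075′ E

Latitude is negative → S; |value| = 11.729335
φ: fractional part 0.729335 → 43.76010 minutes
λ: fractional part 0.117920 → 7.07520 minutes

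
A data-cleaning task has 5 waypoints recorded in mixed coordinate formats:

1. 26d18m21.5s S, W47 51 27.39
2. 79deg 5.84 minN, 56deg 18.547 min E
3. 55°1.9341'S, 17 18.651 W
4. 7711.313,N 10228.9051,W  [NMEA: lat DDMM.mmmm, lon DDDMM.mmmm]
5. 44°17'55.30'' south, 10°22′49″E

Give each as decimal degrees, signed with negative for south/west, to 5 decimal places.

Point 1:
  Latitude: 26° + 18/60 + 21.5/3600 = 26 + 0.300000 + 0.005972 = 26.305972
  S → negative
  Longitude: 47 + 51/60 + 27.39/3600 = 47.857608
  W ⇒ negate
Point 2:
  Lat: 79 + 5.84/60 = 79.097333
  N ⇒ keep positive
  Lon: 18.547′ = 0.309117°; total 56.309117
  E ⇒ keep positive
Point 3:
  Lat: 1.9341′ = 0.032235°; total 55.032235
  S → negative
  Longitude: 17 + 18.651/60 = 17.310850
  W ⇒ negate
Point 4:
  Lat: split at 2 digits → 77° and 11.313′; 77 + 11.313/60 = 77.188550
  N ⇒ keep positive
  λ: split at 3 digits → 102° and 28.9051′; 102 + 28.9051/60 = 102.481752
  hemisphere W, so the sign is −
Point 5:
  φ: 44 + 17/60 + 55.3/3600 = 44.298694
  S ⇒ negate
  Lon: 10° + 22/60 + 49/3600 = 10 + 0.366667 + 0.013611 = 10.380278
  E ⇒ keep positive

1. -26.30597, -47.85761
2. 79.09733, 56.30912
3. -55.03224, -17.31085
4. 77.18855, -102.48175
5. -44.29869, 10.38028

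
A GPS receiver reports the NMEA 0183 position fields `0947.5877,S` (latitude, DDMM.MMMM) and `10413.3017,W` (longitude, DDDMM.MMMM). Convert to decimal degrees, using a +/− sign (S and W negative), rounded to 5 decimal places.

φ: degrees = first 2 digits = 9, minutes = 47.5877; 9 + 47.5877/60 = 9.793128
S ⇒ negate
Lon: split at 3 digits → 104° and 13.3017′; 104 + 13.3017/60 = 104.221695
W → negative

-9.79313, -104.22170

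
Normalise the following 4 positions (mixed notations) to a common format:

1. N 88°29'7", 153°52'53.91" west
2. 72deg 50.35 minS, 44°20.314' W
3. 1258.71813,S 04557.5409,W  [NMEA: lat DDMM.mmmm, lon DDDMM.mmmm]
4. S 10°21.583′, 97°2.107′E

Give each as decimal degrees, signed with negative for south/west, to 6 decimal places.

Point 1:
  Lat: 88 + 29/60 + 7/3600 = 88.4852778
  N → positive
  λ: 153° + 52/60 + 53.91/3600 = 153 + 0.866667 + 0.014975 = 153.8816417
  W ⇒ negate
Point 2:
  Latitude: 50.35′ = 0.839167°; total 72.8391667
  hemisphere S, so the sign is −
  Lon: 20.314′ = 0.338567°; total 44.3385667
  hemisphere W, so the sign is −
Point 3:
  Latitude: split at 2 digits → 12° and 58.71813′; 12 + 58.71813/60 = 12.9786355
  S → negative
  Lon: degrees = first 3 digits = 45, minutes = 57.5409; 45 + 57.5409/60 = 45.9590150
  W ⇒ negate
Point 4:
  Lat: 10 + 21.583/60 = 10.3597167
  S → negative
  λ: 97 + 2.107/60 = 97.0351167
  E → positive

1. 88.485278, -153.881642
2. -72.839167, -44.338567
3. -12.978636, -45.959015
4. -10.359717, 97.035117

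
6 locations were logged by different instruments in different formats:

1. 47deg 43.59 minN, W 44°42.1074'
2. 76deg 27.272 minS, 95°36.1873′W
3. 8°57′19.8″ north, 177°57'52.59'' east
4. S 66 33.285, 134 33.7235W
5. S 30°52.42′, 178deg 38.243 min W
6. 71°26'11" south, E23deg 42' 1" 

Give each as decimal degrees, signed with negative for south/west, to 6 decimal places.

Point 1:
  φ: 43.59′ = 0.726500°; total 47.7265000
  N → positive
  Lon: 42.1074′ = 0.701790°; total 44.7017900
  hemisphere W, so the sign is −
Point 2:
  Latitude: 76 + 27.272/60 = 76.4545333
  S → negative
  Longitude: 36.1873′ = 0.603122°; total 95.6031217
  W ⇒ negate
Point 3:
  Latitude: 8° + 57/60 + 19.8/3600 = 8 + 0.950000 + 0.005500 = 8.9555000
  N → positive
  λ: 177° + 57/60 + 52.59/3600 = 177 + 0.950000 + 0.014608 = 177.9646083
  E → positive
Point 4:
  Lat: 66 + 33.285/60 = 66.5547500
  S ⇒ negate
  Longitude: 33.7235′ = 0.562058°; total 134.5620583
  hemisphere W, so the sign is −
Point 5:
  Lat: 52.42′ = 0.873667°; total 30.8736667
  S ⇒ negate
  Longitude: 178 + 38.243/60 = 178.6373833
  W ⇒ negate
Point 6:
  φ: 71° + 26/60 + 11/3600 = 71 + 0.433333 + 0.003056 = 71.4363889
  S ⇒ negate
  Longitude: 23° + 42/60 + 1/3600 = 23 + 0.700000 + 0.000278 = 23.7002778
  E → positive

1. 47.726500, -44.701790
2. -76.454533, -95.603122
3. 8.955500, 177.964608
4. -66.554750, -134.562058
5. -30.873667, -178.637383
6. -71.436389, 23.700278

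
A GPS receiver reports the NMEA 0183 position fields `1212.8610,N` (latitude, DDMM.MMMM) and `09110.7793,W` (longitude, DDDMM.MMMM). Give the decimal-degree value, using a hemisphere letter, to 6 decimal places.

12.214350° N, 91.179655° W

Latitude: degrees = first 2 digits = 12, minutes = 12.861; 12 + 12.861/60 = 12.2143500
λ: degrees = first 3 digits = 91, minutes = 10.7793; 91 + 10.7793/60 = 91.1796550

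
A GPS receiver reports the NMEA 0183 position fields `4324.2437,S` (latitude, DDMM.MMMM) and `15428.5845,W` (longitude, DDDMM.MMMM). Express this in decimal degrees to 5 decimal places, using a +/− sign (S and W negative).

-43.40406, -154.47641

φ: split at 2 digits → 43° and 24.2437′; 43 + 24.2437/60 = 43.404062
hemisphere S, so the sign is −
Longitude: degrees = first 3 digits = 154, minutes = 28.5845; 154 + 28.5845/60 = 154.476408
hemisphere W, so the sign is −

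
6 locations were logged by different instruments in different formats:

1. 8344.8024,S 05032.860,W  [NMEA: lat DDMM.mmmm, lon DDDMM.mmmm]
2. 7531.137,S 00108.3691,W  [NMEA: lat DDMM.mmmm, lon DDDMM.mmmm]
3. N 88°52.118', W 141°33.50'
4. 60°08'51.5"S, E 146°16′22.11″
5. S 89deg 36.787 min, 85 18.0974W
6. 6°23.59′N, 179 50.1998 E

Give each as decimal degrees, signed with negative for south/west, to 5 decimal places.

Point 1:
  Lat: degrees = first 2 digits = 83, minutes = 44.8024; 83 + 44.8024/60 = 83.746707
  S ⇒ negate
  Longitude: degrees = first 3 digits = 50, minutes = 32.86; 50 + 32.86/60 = 50.547667
  W ⇒ negate
Point 2:
  Latitude: split at 2 digits → 75° and 31.137′; 75 + 31.137/60 = 75.518950
  S → negative
  λ: split at 3 digits → 001° and 8.3691′; 1 + 8.3691/60 = 1.139485
  W → negative
Point 3:
  Lat: 52.118′ = 0.868633°; total 88.868633
  N → positive
  Longitude: 33.5′ = 0.558333°; total 141.558333
  W → negative
Point 4:
  φ: 60° + 8/60 + 51.5/3600 = 60 + 0.133333 + 0.014306 = 60.147639
  S → negative
  Lon: 146° + 16/60 + 22.11/3600 = 146 + 0.266667 + 0.006142 = 146.272808
  E → positive
Point 5:
  φ: 89 + 36.787/60 = 89.613117
  S ⇒ negate
  Lon: 18.0974′ = 0.301623°; total 85.301623
  hemisphere W, so the sign is −
Point 6:
  Latitude: 23.59′ = 0.393167°; total 6.393167
  N → positive
  Lon: 50.1998′ = 0.836663°; total 179.836663
  E → positive

1. -83.74671, -50.54767
2. -75.51895, -1.13949
3. 88.86863, -141.55833
4. -60.14764, 146.27281
5. -89.61312, -85.30162
6. 6.39317, 179.83666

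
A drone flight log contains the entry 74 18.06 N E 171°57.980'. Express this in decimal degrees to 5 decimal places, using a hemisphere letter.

Lat: 74 + 18.06/60 = 74.301000
Lon: 57.98′ = 0.966333°; total 171.966333

74.30100° N, 171.96633° E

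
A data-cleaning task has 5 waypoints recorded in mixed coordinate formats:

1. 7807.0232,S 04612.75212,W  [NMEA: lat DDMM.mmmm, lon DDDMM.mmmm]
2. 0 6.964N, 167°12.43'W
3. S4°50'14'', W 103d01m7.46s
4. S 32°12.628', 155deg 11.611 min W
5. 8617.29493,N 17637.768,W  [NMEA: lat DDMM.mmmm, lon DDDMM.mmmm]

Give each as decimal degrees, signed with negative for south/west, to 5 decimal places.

1. -78.11705, -46.21254
2. 0.11607, -167.20717
3. -4.83722, -103.01874
4. -32.21047, -155.19352
5. 86.28825, -176.62947

Point 1:
  Latitude: degrees = first 2 digits = 78, minutes = 7.0232; 78 + 7.0232/60 = 78.117053
  S → negative
  λ: degrees = first 3 digits = 46, minutes = 12.75212; 46 + 12.75212/60 = 46.212535
  W ⇒ negate
Point 2:
  Lat: 0 + 6.964/60 = 0.116067
  N ⇒ keep positive
  Lon: 12.43′ = 0.207167°; total 167.207167
  W ⇒ negate
Point 3:
  φ: 4° + 50/60 + 14/3600 = 4 + 0.833333 + 0.003889 = 4.837222
  hemisphere S, so the sign is −
  Lon: 1′ + 7.46″ = 1.12433′; 103 + 1.12433/60 = 103.018739
  hemisphere W, so the sign is −
Point 4:
  φ: 32 + 12.628/60 = 32.210467
  S → negative
  Lon: 11.611′ = 0.193517°; total 155.193517
  W ⇒ negate
Point 5:
  Latitude: degrees = first 2 digits = 86, minutes = 17.29493; 86 + 17.29493/60 = 86.288249
  N → positive
  λ: split at 3 digits → 176° and 37.768′; 176 + 37.768/60 = 176.629467
  W → negative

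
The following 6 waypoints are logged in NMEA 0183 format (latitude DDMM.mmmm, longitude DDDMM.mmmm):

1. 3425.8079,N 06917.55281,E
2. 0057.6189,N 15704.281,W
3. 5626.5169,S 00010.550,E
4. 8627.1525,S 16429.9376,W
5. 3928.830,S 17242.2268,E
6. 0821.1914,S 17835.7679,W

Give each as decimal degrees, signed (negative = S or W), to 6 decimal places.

1. 34.430132, 69.292547
2. 0.960315, -157.071350
3. -56.441948, 0.175833
4. -86.452542, -164.498960
5. -39.480500, 172.703780
6. -8.353190, -178.596132

Point 1:
  Latitude: degrees = first 2 digits = 34, minutes = 25.8079; 34 + 25.8079/60 = 34.4301317
  N → positive
  Lon: split at 3 digits → 069° and 17.55281′; 69 + 17.55281/60 = 69.2925468
  E → positive
Point 2:
  Lat: degrees = first 2 digits = 0, minutes = 57.6189; 0 + 57.6189/60 = 0.9603150
  N ⇒ keep positive
  λ: degrees = first 3 digits = 157, minutes = 4.281; 157 + 4.281/60 = 157.0713500
  W ⇒ negate
Point 3:
  φ: degrees = first 2 digits = 56, minutes = 26.5169; 56 + 26.5169/60 = 56.4419483
  S ⇒ negate
  Lon: split at 3 digits → 000° and 10.55′; 0 + 10.55/60 = 0.1758333
  E → positive
Point 4:
  Lat: degrees = first 2 digits = 86, minutes = 27.1525; 86 + 27.1525/60 = 86.4525417
  S ⇒ negate
  λ: split at 3 digits → 164° and 29.9376′; 164 + 29.9376/60 = 164.4989600
  W → negative
Point 5:
  φ: split at 2 digits → 39° and 28.83′; 39 + 28.83/60 = 39.4805000
  hemisphere S, so the sign is −
  λ: degrees = first 3 digits = 172, minutes = 42.2268; 172 + 42.2268/60 = 172.7037800
  E → positive
Point 6:
  Latitude: degrees = first 2 digits = 8, minutes = 21.1914; 8 + 21.1914/60 = 8.3531900
  S ⇒ negate
  λ: degrees = first 3 digits = 178, minutes = 35.7679; 178 + 35.7679/60 = 178.5961317
  W → negative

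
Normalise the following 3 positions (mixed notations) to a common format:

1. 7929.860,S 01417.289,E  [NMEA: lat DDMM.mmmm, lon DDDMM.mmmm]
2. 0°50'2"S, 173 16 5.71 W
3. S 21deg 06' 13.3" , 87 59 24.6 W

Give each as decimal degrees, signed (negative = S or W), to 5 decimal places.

Point 1:
  Lat: degrees = first 2 digits = 79, minutes = 29.86; 79 + 29.86/60 = 79.497667
  hemisphere S, so the sign is −
  Longitude: degrees = first 3 digits = 14, minutes = 17.289; 14 + 17.289/60 = 14.288150
  E ⇒ keep positive
Point 2:
  Latitude: 50′ + 2″ = 50.03333′; 0 + 50.03333/60 = 0.833889
  S ⇒ negate
  Longitude: 173 + 16/60 + 5.71/3600 = 173.268253
  W → negative
Point 3:
  Latitude: 6′ + 13.3″ = 6.22167′; 21 + 6.22167/60 = 21.103694
  hemisphere S, so the sign is −
  Longitude: 87 + 59/60 + 24.6/3600 = 87.990167
  W → negative

1. -79.49767, 14.28815
2. -0.83389, -173.26825
3. -21.10369, -87.99017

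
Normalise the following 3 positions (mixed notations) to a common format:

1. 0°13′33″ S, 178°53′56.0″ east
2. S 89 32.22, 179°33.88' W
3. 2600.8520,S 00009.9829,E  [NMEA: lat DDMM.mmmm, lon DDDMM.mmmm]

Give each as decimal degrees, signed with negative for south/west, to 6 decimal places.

Point 1:
  φ: 13′ + 33″ = 13.55000′; 0 + 13.55000/60 = 0.2258333
  S → negative
  λ: 178 + 53/60 + 56/3600 = 178.8988889
  E ⇒ keep positive
Point 2:
  Lat: 89 + 32.22/60 = 89.5370000
  S → negative
  λ: 179 + 33.88/60 = 179.5646667
  hemisphere W, so the sign is −
Point 3:
  φ: split at 2 digits → 26° and 0.852′; 26 + 0.852/60 = 26.0142000
  hemisphere S, so the sign is −
  Lon: split at 3 digits → 000° and 9.9829′; 0 + 9.9829/60 = 0.1663817
  E ⇒ keep positive

1. -0.225833, 178.898889
2. -89.537000, -179.564667
3. -26.014200, 0.166382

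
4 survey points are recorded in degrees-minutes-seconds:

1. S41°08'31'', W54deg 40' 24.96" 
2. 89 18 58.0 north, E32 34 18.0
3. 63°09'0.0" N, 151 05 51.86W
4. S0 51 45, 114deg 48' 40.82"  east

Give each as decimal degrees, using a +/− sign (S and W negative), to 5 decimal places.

Point 1:
  φ: 8′ + 31″ = 8.51667′; 41 + 8.51667/60 = 41.141944
  hemisphere S, so the sign is −
  Longitude: 54 + 40/60 + 24.96/3600 = 54.673600
  W ⇒ negate
Point 2:
  Latitude: 89 + 18/60 + 58/3600 = 89.316111
  N ⇒ keep positive
  Longitude: 32° + 34/60 + 18/3600 = 32 + 0.566667 + 0.005000 = 32.571667
  E ⇒ keep positive
Point 3:
  φ: 63° + 9/60 + 0/3600 = 63 + 0.150000 + 0.000000 = 63.150000
  N ⇒ keep positive
  Longitude: 5′ + 51.86″ = 5.86433′; 151 + 5.86433/60 = 151.097739
  hemisphere W, so the sign is −
Point 4:
  Lat: 0 + 51/60 + 45/3600 = 0.862500
  hemisphere S, so the sign is −
  Lon: 114° + 48/60 + 40.82/3600 = 114 + 0.800000 + 0.011339 = 114.811339
  E ⇒ keep positive

1. -41.14194, -54.67360
2. 89.31611, 32.57167
3. 63.15000, -151.09774
4. -0.86250, 114.81134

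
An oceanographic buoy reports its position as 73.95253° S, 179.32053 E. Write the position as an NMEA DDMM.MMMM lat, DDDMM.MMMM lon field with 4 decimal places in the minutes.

Latitude: fractional part 0.952530 → 57.151800 minutes
λ: 179° + 0.320530 × 60 = 179° 19.231800′

7357.1518,S / 17919.2318,E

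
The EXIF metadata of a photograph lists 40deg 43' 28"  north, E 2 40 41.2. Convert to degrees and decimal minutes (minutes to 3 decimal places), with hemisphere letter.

Lat: seconds/60 = 0.46667; minutes = 43 + 0.46667 = 43.46667
Lon: 40 + 41.2/60 = 40.68667′

40° 43.467′ N, 2° 40.687′ E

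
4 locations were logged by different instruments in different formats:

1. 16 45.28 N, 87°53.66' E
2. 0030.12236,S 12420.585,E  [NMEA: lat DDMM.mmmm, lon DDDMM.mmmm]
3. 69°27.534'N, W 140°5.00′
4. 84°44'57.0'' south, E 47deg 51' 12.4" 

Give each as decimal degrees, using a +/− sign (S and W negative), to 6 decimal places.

Point 1:
  Latitude: 16 + 45.28/60 = 16.7546667
  N → positive
  Lon: 53.66′ = 0.894333°; total 87.8943333
  E ⇒ keep positive
Point 2:
  φ: degrees = first 2 digits = 0, minutes = 30.12236; 0 + 30.12236/60 = 0.5020393
  hemisphere S, so the sign is −
  Longitude: split at 3 digits → 124° and 20.585′; 124 + 20.585/60 = 124.3430833
  E → positive
Point 3:
  Lat: 69 + 27.534/60 = 69.4589000
  N ⇒ keep positive
  Longitude: 140 + 5/60 = 140.0833333
  hemisphere W, so the sign is −
Point 4:
  Lat: 84 + 44/60 + 57/3600 = 84.7491667
  S → negative
  Longitude: 47 + 51/60 + 12.4/3600 = 47.8534444
  E ⇒ keep positive

1. 16.754667, 87.894333
2. -0.502039, 124.343083
3. 69.458900, -140.083333
4. -84.749167, 47.853444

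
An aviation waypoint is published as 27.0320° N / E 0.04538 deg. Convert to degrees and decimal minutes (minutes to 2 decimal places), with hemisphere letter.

27° 1.92′ N, 0° 2.72′ E

Lat: 27° + 0.032000 × 60 = 27° 1.9200′
λ: fractional part 0.045380 → 2.7228 minutes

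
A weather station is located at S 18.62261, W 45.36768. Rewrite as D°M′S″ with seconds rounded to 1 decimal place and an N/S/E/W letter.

φ: 0.622610° → 37.35660′; 0.35660 × 60 = 21.396″
Longitude: 0.367680 × 60 = 22.06080′ → 22′, remainder × 60 = 3.648″

18°37′21.4″ S, 45°22′3.6″ W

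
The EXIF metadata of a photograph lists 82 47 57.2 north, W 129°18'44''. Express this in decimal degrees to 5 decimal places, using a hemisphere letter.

Lat: 82 + 47/60 + 57.2/3600 = 82.799222
λ: 18′ + 44″ = 18.73333′; 129 + 18.73333/60 = 129.312222

82.79922° N, 129.31222° W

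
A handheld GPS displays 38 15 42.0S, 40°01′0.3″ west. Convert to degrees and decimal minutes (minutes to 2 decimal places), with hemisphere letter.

φ: seconds/60 = 0.70000; minutes = 15 + 0.70000 = 15.7000
Longitude: seconds/60 = 0.00500; minutes = 1 + 0.00500 = 1.0050

38° 15.70′ S, 40° 1.01′ W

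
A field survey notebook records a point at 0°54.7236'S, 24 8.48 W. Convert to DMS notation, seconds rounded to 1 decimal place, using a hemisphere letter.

φ: fractional minutes 0.72360 × 60 = 43.416″
Longitude: 8.48000′ → 8′ and 0.48000 × 60 = 28.800″

0°54′43.4″ S, 24°08′28.8″ W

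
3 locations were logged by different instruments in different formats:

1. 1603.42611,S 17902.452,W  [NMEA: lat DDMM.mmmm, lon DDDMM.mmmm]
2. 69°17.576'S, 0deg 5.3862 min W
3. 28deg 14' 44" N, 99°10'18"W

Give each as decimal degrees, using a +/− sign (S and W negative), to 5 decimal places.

Point 1:
  Lat: split at 2 digits → 16° and 3.42611′; 16 + 3.42611/60 = 16.057102
  S ⇒ negate
  Longitude: split at 3 digits → 179° and 2.452′; 179 + 2.452/60 = 179.040867
  W ⇒ negate
Point 2:
  Latitude: 17.576′ = 0.292933°; total 69.292933
  hemisphere S, so the sign is −
  λ: 5.3862′ = 0.089770°; total 0.089770
  W → negative
Point 3:
  Latitude: 28° + 14/60 + 44/3600 = 28 + 0.233333 + 0.012222 = 28.245556
  N → positive
  Lon: 99° + 10/60 + 18/3600 = 99 + 0.166667 + 0.005000 = 99.171667
  hemisphere W, so the sign is −

1. -16.05710, -179.04087
2. -69.29293, -0.08977
3. 28.24556, -99.17167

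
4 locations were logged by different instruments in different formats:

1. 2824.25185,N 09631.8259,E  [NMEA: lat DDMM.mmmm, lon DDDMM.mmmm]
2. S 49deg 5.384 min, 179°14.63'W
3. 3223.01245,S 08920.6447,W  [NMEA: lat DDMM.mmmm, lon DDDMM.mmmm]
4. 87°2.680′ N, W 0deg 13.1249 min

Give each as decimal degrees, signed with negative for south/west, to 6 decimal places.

1. 28.404198, 96.530432
2. -49.089733, -179.243833
3. -32.383541, -89.344078
4. 87.044667, -0.218748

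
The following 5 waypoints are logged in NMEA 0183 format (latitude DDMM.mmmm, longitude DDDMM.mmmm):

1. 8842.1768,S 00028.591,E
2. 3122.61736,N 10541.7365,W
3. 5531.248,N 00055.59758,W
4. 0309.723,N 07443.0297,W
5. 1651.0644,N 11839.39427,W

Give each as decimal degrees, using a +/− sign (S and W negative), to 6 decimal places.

1. -88.702947, 0.476517
2. 31.376956, -105.695608
3. 55.520800, -0.926626
4. 3.162050, -74.717162
5. 16.851073, -118.656571

Point 1:
  Lat: degrees = first 2 digits = 88, minutes = 42.1768; 88 + 42.1768/60 = 88.7029467
  S → negative
  Longitude: degrees = first 3 digits = 0, minutes = 28.591; 0 + 28.591/60 = 0.4765167
  E ⇒ keep positive
Point 2:
  φ: split at 2 digits → 31° and 22.61736′; 31 + 22.61736/60 = 31.3769560
  N ⇒ keep positive
  Longitude: degrees = first 3 digits = 105, minutes = 41.7365; 105 + 41.7365/60 = 105.6956083
  W ⇒ negate
Point 3:
  Latitude: split at 2 digits → 55° and 31.248′; 55 + 31.248/60 = 55.5208000
  N ⇒ keep positive
  λ: degrees = first 3 digits = 0, minutes = 55.59758; 0 + 55.59758/60 = 0.9266263
  hemisphere W, so the sign is −
Point 4:
  φ: degrees = first 2 digits = 3, minutes = 9.723; 3 + 9.723/60 = 3.1620500
  N → positive
  Lon: degrees = first 3 digits = 74, minutes = 43.0297; 74 + 43.0297/60 = 74.7171617
  W ⇒ negate
Point 5:
  φ: degrees = first 2 digits = 16, minutes = 51.0644; 16 + 51.0644/60 = 16.8510733
  N ⇒ keep positive
  Longitude: degrees = first 3 digits = 118, minutes = 39.39427; 118 + 39.39427/60 = 118.6565712
  W ⇒ negate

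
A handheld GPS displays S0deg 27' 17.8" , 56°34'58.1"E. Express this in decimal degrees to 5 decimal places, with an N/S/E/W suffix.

0.45494° S, 56.58281° E

Lat: 0 + 27/60 + 17.8/3600 = 0.454944
Longitude: 34′ + 58.1″ = 34.96833′; 56 + 34.96833/60 = 56.582806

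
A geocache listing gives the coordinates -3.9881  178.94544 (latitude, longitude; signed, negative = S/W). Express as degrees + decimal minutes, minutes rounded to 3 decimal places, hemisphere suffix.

3° 59.286′ S, 178° 56.726′ E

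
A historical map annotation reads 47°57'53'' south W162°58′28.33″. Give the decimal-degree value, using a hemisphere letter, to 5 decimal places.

Latitude: 57′ + 53″ = 57.88333′; 47 + 57.88333/60 = 47.964722
Longitude: 58′ + 28.33″ = 58.47217′; 162 + 58.47217/60 = 162.974536

47.96472° S, 162.97454° W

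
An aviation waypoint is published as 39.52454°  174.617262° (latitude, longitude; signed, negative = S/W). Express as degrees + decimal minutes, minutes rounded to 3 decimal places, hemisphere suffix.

39° 31.472′ N, 174° 37.036′ E

φ: minutes = (39.524540 − 39) × 60 = 31.47240
Lon: minutes = (174.617262 − 174) × 60 = 37.03572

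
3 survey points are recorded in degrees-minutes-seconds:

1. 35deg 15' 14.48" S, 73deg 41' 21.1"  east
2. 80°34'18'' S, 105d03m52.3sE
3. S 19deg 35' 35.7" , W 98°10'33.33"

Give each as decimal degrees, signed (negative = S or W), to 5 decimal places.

Point 1:
  Lat: 15′ + 14.48″ = 15.24133′; 35 + 15.24133/60 = 35.254022
  hemisphere S, so the sign is −
  λ: 73 + 41/60 + 21.1/3600 = 73.689194
  E → positive
Point 2:
  φ: 80 + 34/60 + 18/3600 = 80.571667
  S ⇒ negate
  Lon: 3′ + 52.3″ = 3.87167′; 105 + 3.87167/60 = 105.064528
  E → positive
Point 3:
  Lat: 35′ + 35.7″ = 35.59500′; 19 + 35.59500/60 = 19.593250
  S → negative
  λ: 98° + 10/60 + 33.33/3600 = 98 + 0.166667 + 0.009258 = 98.175925
  W ⇒ negate

1. -35.25402, 73.68919
2. -80.57167, 105.06453
3. -19.59325, -98.17593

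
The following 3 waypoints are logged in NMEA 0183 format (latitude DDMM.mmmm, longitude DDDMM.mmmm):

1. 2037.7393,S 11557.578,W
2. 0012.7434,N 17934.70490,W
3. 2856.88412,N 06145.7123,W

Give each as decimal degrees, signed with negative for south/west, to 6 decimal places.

1. -20.628988, -115.959633
2. 0.212390, -179.578415
3. 28.948069, -61.761872

Point 1:
  Latitude: split at 2 digits → 20° and 37.7393′; 20 + 37.7393/60 = 20.6289883
  S → negative
  λ: degrees = first 3 digits = 115, minutes = 57.578; 115 + 57.578/60 = 115.9596333
  hemisphere W, so the sign is −
Point 2:
  Latitude: degrees = first 2 digits = 0, minutes = 12.7434; 0 + 12.7434/60 = 0.2123900
  N → positive
  Longitude: degrees = first 3 digits = 179, minutes = 34.7049; 179 + 34.7049/60 = 179.5784150
  W ⇒ negate
Point 3:
  Latitude: degrees = first 2 digits = 28, minutes = 56.88412; 28 + 56.88412/60 = 28.9480687
  N → positive
  λ: split at 3 digits → 061° and 45.7123′; 61 + 45.7123/60 = 61.7618717
  W ⇒ negate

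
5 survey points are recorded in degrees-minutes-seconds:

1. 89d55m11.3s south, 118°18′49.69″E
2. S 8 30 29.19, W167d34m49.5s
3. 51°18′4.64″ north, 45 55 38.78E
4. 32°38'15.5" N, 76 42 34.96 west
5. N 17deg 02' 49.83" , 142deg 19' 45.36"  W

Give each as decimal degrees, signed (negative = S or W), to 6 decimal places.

1. -89.919806, 118.313803
2. -8.508108, -167.580417
3. 51.301289, 45.927439
4. 32.637639, -76.709711
5. 17.047175, -142.329267

Point 1:
  Latitude: 89 + 55/60 + 11.3/3600 = 89.9198056
  hemisphere S, so the sign is −
  λ: 118° + 18/60 + 49.69/3600 = 118 + 0.300000 + 0.013803 = 118.3138028
  E ⇒ keep positive
Point 2:
  φ: 8° + 30/60 + 29.19/3600 = 8 + 0.500000 + 0.008108 = 8.5081083
  S → negative
  Lon: 167 + 34/60 + 49.5/3600 = 167.5804167
  hemisphere W, so the sign is −
Point 3:
  Lat: 51° + 18/60 + 4.64/3600 = 51 + 0.300000 + 0.001289 = 51.3012889
  N ⇒ keep positive
  Lon: 55′ + 38.78″ = 55.64633′; 45 + 55.64633/60 = 45.9274389
  E → positive
Point 4:
  φ: 38′ + 15.5″ = 38.25833′; 32 + 38.25833/60 = 32.6376389
  N ⇒ keep positive
  Lon: 42′ + 34.96″ = 42.58267′; 76 + 42.58267/60 = 76.7097111
  W ⇒ negate
Point 5:
  Lat: 17° + 2/60 + 49.83/3600 = 17 + 0.033333 + 0.013842 = 17.0471750
  N → positive
  Longitude: 142° + 19/60 + 45.36/3600 = 142 + 0.316667 + 0.012600 = 142.3292667
  hemisphere W, so the sign is −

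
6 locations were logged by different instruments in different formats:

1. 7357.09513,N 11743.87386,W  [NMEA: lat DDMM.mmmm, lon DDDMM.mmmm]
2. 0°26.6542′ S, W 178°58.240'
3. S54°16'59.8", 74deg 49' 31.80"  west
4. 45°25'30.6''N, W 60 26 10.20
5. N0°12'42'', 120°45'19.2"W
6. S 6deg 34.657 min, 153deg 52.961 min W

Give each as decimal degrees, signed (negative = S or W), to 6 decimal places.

1. 73.951586, -117.731231
2. -0.444237, -178.970667
3. -54.283278, -74.825500
4. 45.425167, -60.436167
5. 0.211667, -120.755333
6. -6.577617, -153.882683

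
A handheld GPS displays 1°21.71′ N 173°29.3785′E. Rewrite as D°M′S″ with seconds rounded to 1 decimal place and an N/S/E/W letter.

Lat: fractional minutes 0.71000 × 60 = 42.600″
λ: fractional minutes 0.37850 × 60 = 22.710″

1°21′42.6″ N, 173°29′22.7″ E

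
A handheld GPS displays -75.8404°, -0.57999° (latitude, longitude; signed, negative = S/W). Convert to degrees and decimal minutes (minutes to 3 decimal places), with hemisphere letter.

Latitude is negative → S; |value| = 75.840400
Latitude: minutes = (75.840400 − 75) × 60 = 50.42400
Longitude is negative → W; |value| = 0.579990
Longitude: 0° + 0.579990 × 60 = 0° 34.79940′

75° 50.424′ S, 0° 34.799′ W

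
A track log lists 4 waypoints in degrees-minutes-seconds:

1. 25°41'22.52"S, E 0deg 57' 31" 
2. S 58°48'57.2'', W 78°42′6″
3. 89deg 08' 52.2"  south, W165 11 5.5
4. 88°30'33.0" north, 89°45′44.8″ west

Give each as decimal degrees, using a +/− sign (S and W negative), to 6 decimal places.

Point 1:
  φ: 41′ + 22.52″ = 41.37533′; 25 + 41.37533/60 = 25.6895889
  S → negative
  Lon: 57′ + 31″ = 57.51667′; 0 + 57.51667/60 = 0.9586111
  E ⇒ keep positive
Point 2:
  Latitude: 48′ + 57.2″ = 48.95333′; 58 + 48.95333/60 = 58.8158889
  S ⇒ negate
  λ: 42′ + 6″ = 42.10000′; 78 + 42.10000/60 = 78.7016667
  hemisphere W, so the sign is −
Point 3:
  φ: 89° + 8/60 + 52.2/3600 = 89 + 0.133333 + 0.014500 = 89.1478333
  S ⇒ negate
  λ: 11′ + 5.5″ = 11.09167′; 165 + 11.09167/60 = 165.1848611
  W ⇒ negate
Point 4:
  Lat: 88° + 30/60 + 33/3600 = 88 + 0.500000 + 0.009167 = 88.5091667
  N ⇒ keep positive
  λ: 89° + 45/60 + 44.8/3600 = 89 + 0.750000 + 0.012444 = 89.7624444
  W ⇒ negate

1. -25.689589, 0.958611
2. -58.815889, -78.701667
3. -89.147833, -165.184861
4. 88.509167, -89.762444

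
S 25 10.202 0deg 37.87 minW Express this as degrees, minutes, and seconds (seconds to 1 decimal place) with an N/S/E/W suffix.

φ: 10.20200′ → 10′ and 0.20200 × 60 = 12.120″
Lon: fractional minutes 0.87000 × 60 = 52.200″

25°10′12.1″ S, 0°37′52.2″ W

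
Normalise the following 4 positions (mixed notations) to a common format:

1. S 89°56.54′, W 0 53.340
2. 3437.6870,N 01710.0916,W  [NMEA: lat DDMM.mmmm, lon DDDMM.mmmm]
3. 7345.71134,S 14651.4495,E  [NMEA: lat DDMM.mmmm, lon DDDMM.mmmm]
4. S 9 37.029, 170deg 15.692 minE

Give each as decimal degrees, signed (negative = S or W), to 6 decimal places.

Point 1:
  φ: 89 + 56.54/60 = 89.9423333
  S ⇒ negate
  Lon: 0 + 53.34/60 = 0.8890000
  W → negative
Point 2:
  Latitude: degrees = first 2 digits = 34, minutes = 37.687; 34 + 37.687/60 = 34.6281167
  N ⇒ keep positive
  λ: degrees = first 3 digits = 17, minutes = 10.0916; 17 + 10.0916/60 = 17.1681933
  W ⇒ negate
Point 3:
  Lat: split at 2 digits → 73° and 45.71134′; 73 + 45.71134/60 = 73.7618557
  S → negative
  Longitude: split at 3 digits → 146° and 51.4495′; 146 + 51.4495/60 = 146.8574917
  E → positive
Point 4:
  Lat: 9 + 37.029/60 = 9.6171500
  S → negative
  Lon: 170 + 15.692/60 = 170.2615333
  E ⇒ keep positive

1. -89.942333, -0.889000
2. 34.628117, -17.168193
3. -73.761856, 146.857492
4. -9.617150, 170.261533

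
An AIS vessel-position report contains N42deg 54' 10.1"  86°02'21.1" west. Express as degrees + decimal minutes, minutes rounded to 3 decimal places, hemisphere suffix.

42° 54.168′ N, 86° 2.352′ W

φ: seconds/60 = 0.16833; minutes = 54 + 0.16833 = 54.16833
λ: seconds/60 = 0.35167; minutes = 2 + 0.35167 = 2.35167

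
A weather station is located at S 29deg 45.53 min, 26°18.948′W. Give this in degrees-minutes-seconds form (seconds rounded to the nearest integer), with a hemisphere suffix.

29°45′32″ S, 26°18′57″ W

φ: 45.53000′ → 45′ and 0.53000 × 60 = 31.80″
λ: 18.94800′ → 18′ and 0.94800 × 60 = 56.88″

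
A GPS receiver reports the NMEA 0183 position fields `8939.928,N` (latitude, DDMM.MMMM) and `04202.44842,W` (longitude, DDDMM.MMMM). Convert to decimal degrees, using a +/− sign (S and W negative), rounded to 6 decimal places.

89.665467, -42.040807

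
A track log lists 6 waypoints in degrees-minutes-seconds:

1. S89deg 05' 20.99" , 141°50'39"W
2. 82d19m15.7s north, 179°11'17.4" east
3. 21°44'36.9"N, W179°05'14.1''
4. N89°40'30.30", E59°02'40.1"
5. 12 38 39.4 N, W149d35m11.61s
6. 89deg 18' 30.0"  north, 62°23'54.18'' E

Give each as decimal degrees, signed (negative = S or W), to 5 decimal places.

Point 1:
  φ: 89 + 5/60 + 20.99/3600 = 89.089164
  S → negative
  Lon: 141 + 50/60 + 39/3600 = 141.844167
  W → negative
Point 2:
  Latitude: 19′ + 15.7″ = 19.26167′; 82 + 19.26167/60 = 82.321028
  N → positive
  Lon: 11′ + 17.4″ = 11.29000′; 179 + 11.29000/60 = 179.188167
  E → positive
Point 3:
  Lat: 21 + 44/60 + 36.9/3600 = 21.743583
  N ⇒ keep positive
  Longitude: 179 + 5/60 + 14.1/3600 = 179.087250
  hemisphere W, so the sign is −
Point 4:
  Latitude: 89° + 40/60 + 30.3/3600 = 89 + 0.666667 + 0.008417 = 89.675083
  N → positive
  Lon: 59 + 2/60 + 40.1/3600 = 59.044472
  E ⇒ keep positive
Point 5:
  φ: 38′ + 39.4″ = 38.65667′; 12 + 38.65667/60 = 12.644278
  N ⇒ keep positive
  Lon: 149 + 35/60 + 11.61/3600 = 149.586558
  hemisphere W, so the sign is −
Point 6:
  φ: 18′ + 30″ = 18.50000′; 89 + 18.50000/60 = 89.308333
  N ⇒ keep positive
  Lon: 62 + 23/60 + 54.18/3600 = 62.398383
  E → positive

1. -89.08916, -141.84417
2. 82.32103, 179.18817
3. 21.74358, -179.08725
4. 89.67508, 59.04447
5. 12.64428, -149.58656
6. 89.30833, 62.39838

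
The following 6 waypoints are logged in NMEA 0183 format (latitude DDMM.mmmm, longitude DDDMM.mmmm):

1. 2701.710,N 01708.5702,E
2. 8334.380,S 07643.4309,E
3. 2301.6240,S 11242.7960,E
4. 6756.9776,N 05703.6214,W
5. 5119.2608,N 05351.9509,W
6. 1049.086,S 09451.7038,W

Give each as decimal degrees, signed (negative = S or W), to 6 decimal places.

1. 27.028500, 17.142837
2. -83.573000, 76.723848
3. -23.027067, 112.713267
4. 67.949627, -57.060357
5. 51.321013, -53.865848
6. -10.818100, -94.861730

Point 1:
  φ: degrees = first 2 digits = 27, minutes = 1.71; 27 + 1.71/60 = 27.0285000
  N → positive
  λ: split at 3 digits → 017° and 8.5702′; 17 + 8.5702/60 = 17.1428367
  E ⇒ keep positive
Point 2:
  Latitude: split at 2 digits → 83° and 34.38′; 83 + 34.38/60 = 83.5730000
  S → negative
  Longitude: degrees = first 3 digits = 76, minutes = 43.4309; 76 + 43.4309/60 = 76.7238483
  E → positive
Point 3:
  Lat: split at 2 digits → 23° and 1.624′; 23 + 1.624/60 = 23.0270667
  hemisphere S, so the sign is −
  Longitude: degrees = first 3 digits = 112, minutes = 42.796; 112 + 42.796/60 = 112.7132667
  E → positive
Point 4:
  φ: degrees = first 2 digits = 67, minutes = 56.9776; 67 + 56.9776/60 = 67.9496267
  N → positive
  λ: degrees = first 3 digits = 57, minutes = 3.6214; 57 + 3.6214/60 = 57.0603567
  W → negative
Point 5:
  φ: split at 2 digits → 51° and 19.2608′; 51 + 19.2608/60 = 51.3210133
  N → positive
  Lon: degrees = first 3 digits = 53, minutes = 51.9509; 53 + 51.9509/60 = 53.8658483
  W ⇒ negate
Point 6:
  φ: degrees = first 2 digits = 10, minutes = 49.086; 10 + 49.086/60 = 10.8181000
  S ⇒ negate
  Lon: split at 3 digits → 094° and 51.7038′; 94 + 51.7038/60 = 94.8617300
  W → negative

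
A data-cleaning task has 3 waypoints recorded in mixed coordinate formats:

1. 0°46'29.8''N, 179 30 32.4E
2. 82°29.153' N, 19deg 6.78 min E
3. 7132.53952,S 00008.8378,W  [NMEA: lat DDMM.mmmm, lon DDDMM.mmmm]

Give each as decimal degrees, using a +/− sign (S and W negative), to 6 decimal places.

1. 0.774944, 179.509000
2. 82.485883, 19.113000
3. -71.542325, -0.147297

Point 1:
  Latitude: 46′ + 29.8″ = 46.49667′; 0 + 46.49667/60 = 0.7749444
  N ⇒ keep positive
  Lon: 30′ + 32.4″ = 30.54000′; 179 + 30.54000/60 = 179.5090000
  E → positive
Point 2:
  Latitude: 82 + 29.153/60 = 82.4858833
  N → positive
  Lon: 19 + 6.78/60 = 19.1130000
  E ⇒ keep positive
Point 3:
  Lat: split at 2 digits → 71° and 32.53952′; 71 + 32.53952/60 = 71.5423253
  hemisphere S, so the sign is −
  Longitude: split at 3 digits → 000° and 8.8378′; 0 + 8.8378/60 = 0.1472967
  W ⇒ negate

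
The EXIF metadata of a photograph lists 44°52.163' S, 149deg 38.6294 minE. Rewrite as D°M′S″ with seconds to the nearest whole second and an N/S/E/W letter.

44°52′10″ S, 149°38′38″ E

Lat: fractional minutes 0.16300 × 60 = 9.78″
Longitude: 38.62940′ → 38′ and 0.62940 × 60 = 37.76″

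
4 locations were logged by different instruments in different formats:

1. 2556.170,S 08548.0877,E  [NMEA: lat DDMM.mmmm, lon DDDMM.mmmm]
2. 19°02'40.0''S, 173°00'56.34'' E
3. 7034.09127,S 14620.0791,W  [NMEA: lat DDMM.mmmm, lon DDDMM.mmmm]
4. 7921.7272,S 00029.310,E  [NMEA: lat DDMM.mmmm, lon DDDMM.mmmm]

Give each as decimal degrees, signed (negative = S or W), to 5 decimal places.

Point 1:
  φ: split at 2 digits → 25° and 56.17′; 25 + 56.17/60 = 25.936167
  S → negative
  Lon: split at 3 digits → 085° and 48.0877′; 85 + 48.0877/60 = 85.801462
  E ⇒ keep positive
Point 2:
  Lat: 2′ + 40″ = 2.66667′; 19 + 2.66667/60 = 19.044444
  hemisphere S, so the sign is −
  λ: 173° + 0/60 + 56.34/3600 = 173 + 0.000000 + 0.015650 = 173.015650
  E → positive
Point 3:
  φ: split at 2 digits → 70° and 34.09127′; 70 + 34.09127/60 = 70.568188
  S ⇒ negate
  λ: split at 3 digits → 146° and 20.0791′; 146 + 20.0791/60 = 146.334652
  hemisphere W, so the sign is −
Point 4:
  φ: split at 2 digits → 79° and 21.7272′; 79 + 21.7272/60 = 79.362120
  S ⇒ negate
  Longitude: split at 3 digits → 000° and 29.31′; 0 + 29.31/60 = 0.488500
  E ⇒ keep positive

1. -25.93617, 85.80146
2. -19.04444, 173.01565
3. -70.56819, -146.33465
4. -79.36212, 0.48850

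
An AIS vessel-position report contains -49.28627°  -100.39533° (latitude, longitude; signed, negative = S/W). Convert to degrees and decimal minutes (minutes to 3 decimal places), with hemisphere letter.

Latitude is negative → S; |value| = 49.286270
Lat: fractional part 0.286270 → 17.17620 minutes
Longitude is negative → W; |value| = 100.395330
Longitude: minutes = (100.395330 − 100) × 60 = 23.71980

49° 17.176′ S, 100° 23.720′ W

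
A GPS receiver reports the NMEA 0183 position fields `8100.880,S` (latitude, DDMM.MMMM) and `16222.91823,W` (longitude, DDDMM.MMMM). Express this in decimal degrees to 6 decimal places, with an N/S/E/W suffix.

81.014667° S, 162.381971° W

Latitude: split at 2 digits → 81° and 0.88′; 81 + 0.88/60 = 81.0146667
Lon: degrees = first 3 digits = 162, minutes = 22.91823; 162 + 22.91823/60 = 162.3819705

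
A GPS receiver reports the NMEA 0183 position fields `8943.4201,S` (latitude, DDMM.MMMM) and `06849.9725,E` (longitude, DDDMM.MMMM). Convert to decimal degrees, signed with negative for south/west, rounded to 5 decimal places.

-89.72367, 68.83288

φ: degrees = first 2 digits = 89, minutes = 43.4201; 89 + 43.4201/60 = 89.723668
hemisphere S, so the sign is −
Lon: split at 3 digits → 068° and 49.9725′; 68 + 49.9725/60 = 68.832875
E → positive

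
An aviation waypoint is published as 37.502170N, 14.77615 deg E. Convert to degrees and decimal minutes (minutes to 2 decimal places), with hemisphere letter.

37° 30.13′ N, 14° 46.57′ E

Latitude: 37° + 0.502170 × 60 = 37° 30.1302′
Lon: fractional part 0.776150 → 46.5690 minutes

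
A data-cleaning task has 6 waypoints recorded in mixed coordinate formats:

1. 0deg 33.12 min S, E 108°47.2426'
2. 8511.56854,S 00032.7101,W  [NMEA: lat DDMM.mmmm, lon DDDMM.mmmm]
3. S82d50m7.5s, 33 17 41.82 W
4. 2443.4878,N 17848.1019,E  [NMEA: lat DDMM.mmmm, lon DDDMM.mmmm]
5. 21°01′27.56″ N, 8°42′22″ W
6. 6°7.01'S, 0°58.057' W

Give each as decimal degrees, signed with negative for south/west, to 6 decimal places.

1. -0.552000, 108.787377
2. -85.192809, -0.545168
3. -82.835417, -33.294950
4. 24.724797, 178.801698
5. 21.024322, -8.706111
6. -6.116833, -0.967617

Point 1:
  Lat: 0 + 33.12/60 = 0.5520000
  hemisphere S, so the sign is −
  λ: 47.2426′ = 0.787377°; total 108.7873767
  E ⇒ keep positive
Point 2:
  Latitude: degrees = first 2 digits = 85, minutes = 11.56854; 85 + 11.56854/60 = 85.1928090
  S → negative
  Longitude: degrees = first 3 digits = 0, minutes = 32.7101; 0 + 32.7101/60 = 0.5451683
  W → negative
Point 3:
  Lat: 50′ + 7.5″ = 50.12500′; 82 + 50.12500/60 = 82.8354167
  S ⇒ negate
  Longitude: 17′ + 41.82″ = 17.69700′; 33 + 17.69700/60 = 33.2949500
  W → negative
Point 4:
  Lat: degrees = first 2 digits = 24, minutes = 43.4878; 24 + 43.4878/60 = 24.7247967
  N ⇒ keep positive
  λ: degrees = first 3 digits = 178, minutes = 48.1019; 178 + 48.1019/60 = 178.8016983
  E → positive
Point 5:
  Latitude: 1′ + 27.56″ = 1.45933′; 21 + 1.45933/60 = 21.0243222
  N → positive
  Lon: 8 + 42/60 + 22/3600 = 8.7061111
  hemisphere W, so the sign is −
Point 6:
  Latitude: 6 + 7.01/60 = 6.1168333
  hemisphere S, so the sign is −
  Longitude: 58.057′ = 0.967617°; total 0.9676167
  hemisphere W, so the sign is −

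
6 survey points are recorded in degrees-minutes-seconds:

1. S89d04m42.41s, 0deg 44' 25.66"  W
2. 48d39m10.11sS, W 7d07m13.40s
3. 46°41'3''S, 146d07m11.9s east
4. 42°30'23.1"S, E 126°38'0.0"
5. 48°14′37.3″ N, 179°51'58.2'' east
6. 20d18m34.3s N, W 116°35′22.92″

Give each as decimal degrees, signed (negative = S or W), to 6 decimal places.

1. -89.078447, -0.740461
2. -48.652808, -7.120389
3. -46.684167, 146.119972
4. -42.506417, 126.633333
5. 48.243694, 179.866167
6. 20.309528, -116.589700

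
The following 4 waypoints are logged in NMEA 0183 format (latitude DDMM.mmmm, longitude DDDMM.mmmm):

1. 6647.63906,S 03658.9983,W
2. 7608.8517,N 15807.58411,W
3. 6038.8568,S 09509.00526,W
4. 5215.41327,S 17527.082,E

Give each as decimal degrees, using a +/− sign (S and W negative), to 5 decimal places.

1. -66.79398, -36.98331
2. 76.14753, -158.12640
3. -60.64761, -95.15009
4. -52.25689, 175.45137

Point 1:
  φ: split at 2 digits → 66° and 47.63906′; 66 + 47.63906/60 = 66.793984
  hemisphere S, so the sign is −
  Lon: split at 3 digits → 036° and 58.9983′; 36 + 58.9983/60 = 36.983305
  hemisphere W, so the sign is −
Point 2:
  φ: split at 2 digits → 76° and 8.8517′; 76 + 8.8517/60 = 76.147528
  N → positive
  Longitude: degrees = first 3 digits = 158, minutes = 7.58411; 158 + 7.58411/60 = 158.126402
  W ⇒ negate
Point 3:
  Lat: split at 2 digits → 60° and 38.8568′; 60 + 38.8568/60 = 60.647613
  hemisphere S, so the sign is −
  Lon: split at 3 digits → 095° and 9.00526′; 95 + 9.00526/60 = 95.150088
  hemisphere W, so the sign is −
Point 4:
  φ: degrees = first 2 digits = 52, minutes = 15.41327; 52 + 15.41327/60 = 52.256888
  S ⇒ negate
  Longitude: split at 3 digits → 175° and 27.082′; 175 + 27.082/60 = 175.451367
  E ⇒ keep positive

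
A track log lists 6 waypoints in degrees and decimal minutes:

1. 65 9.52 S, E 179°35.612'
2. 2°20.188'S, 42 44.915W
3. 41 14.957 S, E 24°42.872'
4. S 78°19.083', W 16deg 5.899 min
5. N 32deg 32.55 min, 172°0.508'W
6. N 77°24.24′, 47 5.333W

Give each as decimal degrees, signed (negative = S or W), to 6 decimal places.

1. -65.158667, 179.593533
2. -2.336467, -42.748583
3. -41.249283, 24.714533
4. -78.318050, -16.098317
5. 32.542500, -172.008467
6. 77.404000, -47.088883

Point 1:
  φ: 9.52′ = 0.158667°; total 65.1586667
  S ⇒ negate
  Lon: 35.612′ = 0.593533°; total 179.5935333
  E ⇒ keep positive
Point 2:
  φ: 2 + 20.188/60 = 2.3364667
  S ⇒ negate
  λ: 42 + 44.915/60 = 42.7485833
  W → negative
Point 3:
  Lat: 14.957′ = 0.249283°; total 41.2492833
  S ⇒ negate
  Lon: 24 + 42.872/60 = 24.7145333
  E ⇒ keep positive
Point 4:
  Latitude: 19.083′ = 0.318050°; total 78.3180500
  S → negative
  λ: 16 + 5.899/60 = 16.0983167
  hemisphere W, so the sign is −
Point 5:
  Lat: 32.55′ = 0.542500°; total 32.5425000
  N → positive
  λ: 172 + 0.508/60 = 172.0084667
  W → negative
Point 6:
  Latitude: 77 + 24.24/60 = 77.4040000
  N ⇒ keep positive
  Lon: 47 + 5.333/60 = 47.0888833
  W ⇒ negate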